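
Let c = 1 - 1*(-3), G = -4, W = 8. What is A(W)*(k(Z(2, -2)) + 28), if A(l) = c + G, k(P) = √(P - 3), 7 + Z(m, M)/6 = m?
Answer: 0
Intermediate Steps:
Z(m, M) = -42 + 6*m
k(P) = √(-3 + P)
c = 4 (c = 1 + 3 = 4)
A(l) = 0 (A(l) = 4 - 4 = 0)
A(W)*(k(Z(2, -2)) + 28) = 0*(√(-3 + (-42 + 6*2)) + 28) = 0*(√(-3 + (-42 + 12)) + 28) = 0*(√(-3 - 30) + 28) = 0*(√(-33) + 28) = 0*(I*√33 + 28) = 0*(28 + I*√33) = 0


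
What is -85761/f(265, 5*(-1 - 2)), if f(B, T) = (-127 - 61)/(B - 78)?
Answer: 16037307/188 ≈ 85305.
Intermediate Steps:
f(B, T) = -188/(-78 + B)
-85761/f(265, 5*(-1 - 2)) = -85761/((-188/(-78 + 265))) = -85761/((-188/187)) = -85761/((-188*1/187)) = -85761/(-188/187) = -85761*(-187/188) = 16037307/188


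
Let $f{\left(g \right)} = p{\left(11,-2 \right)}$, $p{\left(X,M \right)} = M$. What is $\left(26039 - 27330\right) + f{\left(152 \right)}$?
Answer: $-1293$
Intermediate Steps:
$f{\left(g \right)} = -2$
$\left(26039 - 27330\right) + f{\left(152 \right)} = \left(26039 - 27330\right) - 2 = -1291 - 2 = -1293$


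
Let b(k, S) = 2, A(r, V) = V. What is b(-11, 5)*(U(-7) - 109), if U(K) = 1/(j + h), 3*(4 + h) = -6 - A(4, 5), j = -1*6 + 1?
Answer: -4145/19 ≈ -218.16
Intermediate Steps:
j = -5 (j = -6 + 1 = -5)
h = -23/3 (h = -4 + (-6 - 1*5)/3 = -4 + (-6 - 5)/3 = -4 + (1/3)*(-11) = -4 - 11/3 = -23/3 ≈ -7.6667)
U(K) = -3/38 (U(K) = 1/(-5 - 23/3) = 1/(-38/3) = -3/38)
b(-11, 5)*(U(-7) - 109) = 2*(-3/38 - 109) = 2*(-4145/38) = -4145/19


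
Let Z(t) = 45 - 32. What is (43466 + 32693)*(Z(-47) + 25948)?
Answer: 1977163799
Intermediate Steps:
Z(t) = 13
(43466 + 32693)*(Z(-47) + 25948) = (43466 + 32693)*(13 + 25948) = 76159*25961 = 1977163799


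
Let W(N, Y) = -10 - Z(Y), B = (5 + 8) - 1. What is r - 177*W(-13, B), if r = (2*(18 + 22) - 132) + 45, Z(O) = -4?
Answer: 1055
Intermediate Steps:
B = 12 (B = 13 - 1 = 12)
W(N, Y) = -6 (W(N, Y) = -10 - 1*(-4) = -10 + 4 = -6)
r = -7 (r = (2*40 - 132) + 45 = (80 - 132) + 45 = -52 + 45 = -7)
r - 177*W(-13, B) = -7 - 177*(-6) = -7 + 1062 = 1055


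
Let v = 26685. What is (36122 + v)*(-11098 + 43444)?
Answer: 2031555222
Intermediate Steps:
(36122 + v)*(-11098 + 43444) = (36122 + 26685)*(-11098 + 43444) = 62807*32346 = 2031555222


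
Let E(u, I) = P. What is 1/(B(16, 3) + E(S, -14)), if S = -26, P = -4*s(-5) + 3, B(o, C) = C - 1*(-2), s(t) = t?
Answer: 1/28 ≈ 0.035714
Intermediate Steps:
B(o, C) = 2 + C (B(o, C) = C + 2 = 2 + C)
P = 23 (P = -4*(-5) + 3 = 20 + 3 = 23)
E(u, I) = 23
1/(B(16, 3) + E(S, -14)) = 1/((2 + 3) + 23) = 1/(5 + 23) = 1/28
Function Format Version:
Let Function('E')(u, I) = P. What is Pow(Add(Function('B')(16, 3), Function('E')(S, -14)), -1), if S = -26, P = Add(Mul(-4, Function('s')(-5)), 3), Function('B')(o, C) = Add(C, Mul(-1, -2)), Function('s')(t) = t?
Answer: Rational(1, 28) ≈ 0.035714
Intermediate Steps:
Function('B')(o, C) = Add(2, C) (Function('B')(o, C) = Add(C, 2) = Add(2, C))
P = 23 (P = Add(Mul(-4, -5), 3) = Add(20, 3) = 23)
Function('E')(u, I) = 23
Pow(Add(Function('B')(16, 3), Function('E')(S, -14)), -1) = Pow(Add(Add(2, 3), 23), -1) = Pow(Add(5, 23), -1) = Pow(28, -1) = Rational(1, 28)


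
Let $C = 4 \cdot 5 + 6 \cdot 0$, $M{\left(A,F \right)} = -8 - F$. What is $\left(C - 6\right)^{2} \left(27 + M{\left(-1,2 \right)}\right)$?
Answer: $3332$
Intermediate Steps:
$C = 20$ ($C = 20 + 0 = 20$)
$\left(C - 6\right)^{2} \left(27 + M{\left(-1,2 \right)}\right) = \left(20 - 6\right)^{2} \left(27 - 10\right) = 14^{2} \left(27 - 10\right) = 196 \left(27 - 10\right) = 196 \cdot 17 = 3332$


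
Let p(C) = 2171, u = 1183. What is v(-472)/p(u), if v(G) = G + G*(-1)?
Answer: 0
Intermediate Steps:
v(G) = 0 (v(G) = G - G = 0)
v(-472)/p(u) = 0/2171 = 0*(1/2171) = 0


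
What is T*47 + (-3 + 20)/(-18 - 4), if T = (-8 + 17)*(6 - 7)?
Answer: -9323/22 ≈ -423.77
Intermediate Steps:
T = -9 (T = 9*(-1) = -9)
T*47 + (-3 + 20)/(-18 - 4) = -9*47 + (-3 + 20)/(-18 - 4) = -423 + 17/(-22) = -423 + 17*(-1/22) = -423 - 17/22 = -9323/22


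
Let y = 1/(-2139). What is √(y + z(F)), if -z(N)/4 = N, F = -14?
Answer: √256215837/2139 ≈ 7.4833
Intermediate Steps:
z(N) = -4*N
y = -1/2139 ≈ -0.00046751
√(y + z(F)) = √(-1/2139 - 4*(-14)) = √(-1/2139 + 56) = √(119783/2139) = √256215837/2139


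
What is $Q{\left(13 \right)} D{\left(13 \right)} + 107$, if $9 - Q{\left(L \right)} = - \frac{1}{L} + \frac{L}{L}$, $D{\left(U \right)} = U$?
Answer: $212$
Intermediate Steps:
$Q{\left(L \right)} = 8 + \frac{1}{L}$ ($Q{\left(L \right)} = 9 - \left(- \frac{1}{L} + \frac{L}{L}\right) = 9 - \left(- \frac{1}{L} + 1\right) = 9 - \left(1 - \frac{1}{L}\right) = 8 + \frac{1}{L}$)
$Q{\left(13 \right)} D{\left(13 \right)} + 107 = \left(8 + \frac{1}{13}\right) 13 + 107 = \frac{105}{13} \cdot 13 + 107 = 105 + 107 = 212$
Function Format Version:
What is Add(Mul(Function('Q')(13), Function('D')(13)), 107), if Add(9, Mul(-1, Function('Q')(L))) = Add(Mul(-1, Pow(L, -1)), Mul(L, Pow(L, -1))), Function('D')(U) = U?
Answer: 212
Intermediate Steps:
Function('Q')(L) = Add(8, Pow(L, -1)) (Function('Q')(L) = Add(9, Mul(-1, Add(Mul(-1, Pow(L, -1)), Mul(L, Pow(L, -1))))) = Add(9, Mul(-1, Add(Mul(-1, Pow(L, -1)), 1))) = Add(9, Mul(-1, Add(1, Mul(-1, Pow(L, -1))))) = Add(9, Add(-1, Pow(L, -1))) = Add(8, Pow(L, -1)))
Add(Mul(Function('Q')(13), Function('D')(13)), 107) = Add(Mul(Add(8, Pow(13, -1)), 13), 107) = Add(Mul(Add(8, Rational(1, 13)), 13), 107) = Add(Mul(Rational(105, 13), 13), 107) = Add(105, 107) = 212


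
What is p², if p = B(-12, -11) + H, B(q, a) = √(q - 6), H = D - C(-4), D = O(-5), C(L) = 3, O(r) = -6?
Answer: 63 - 54*I*√2 ≈ 63.0 - 76.368*I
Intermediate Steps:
D = -6
H = -9 (H = -6 - 1*3 = -6 - 3 = -9)
B(q, a) = √(-6 + q)
p = -9 + 3*I*√2 (p = √(-6 - 12) - 9 = √(-18) - 9 = 3*I*√2 - 9 = -9 + 3*I*√2 ≈ -9.0 + 4.2426*I)
p² = (-9 + 3*I*√2)²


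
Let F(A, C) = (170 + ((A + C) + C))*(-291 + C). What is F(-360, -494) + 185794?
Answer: 1110524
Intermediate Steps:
F(A, C) = (-291 + C)*(170 + A + 2*C) (F(A, C) = (170 + (A + 2*C))*(-291 + C) = (170 + A + 2*C)*(-291 + C) = (-291 + C)*(170 + A + 2*C))
F(-360, -494) + 185794 = (-49470 - 412*(-494) - 291*(-360) + 2*(-494)**2 - 360*(-494)) + 185794 = (-49470 + 203528 + 104760 + 2*244036 + 177840) + 185794 = (-49470 + 203528 + 104760 + 488072 + 177840) + 185794 = 924730 + 185794 = 1110524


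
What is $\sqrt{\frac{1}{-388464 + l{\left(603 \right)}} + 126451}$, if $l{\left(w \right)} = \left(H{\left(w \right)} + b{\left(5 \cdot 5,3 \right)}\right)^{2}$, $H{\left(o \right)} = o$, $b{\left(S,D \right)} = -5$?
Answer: $\frac{\sqrt{30106073682185}}{15430} \approx 355.6$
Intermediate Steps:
$l{\left(w \right)} = \left(-5 + w\right)^{2}$ ($l{\left(w \right)} = \left(w - 5\right)^{2} = \left(-5 + w\right)^{2}$)
$\sqrt{\frac{1}{-388464 + l{\left(603 \right)}} + 126451} = \sqrt{\frac{1}{-388464 + \left(-5 + 603\right)^{2}} + 126451} = \sqrt{\frac{1}{-388464 + 598^{2}} + 126451} = \sqrt{\frac{1}{-388464 + 357604} + 126451} = \sqrt{\frac{1}{-30860} + 126451} = \sqrt{- \frac{1}{30860} + 126451} = \sqrt{\frac{3902277859}{30860}} = \frac{\sqrt{30106073682185}}{15430}$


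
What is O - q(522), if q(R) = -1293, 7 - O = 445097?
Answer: -443797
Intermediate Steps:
O = -445090 (O = 7 - 1*445097 = 7 - 445097 = -445090)
O - q(522) = -445090 - 1*(-1293) = -445090 + 1293 = -443797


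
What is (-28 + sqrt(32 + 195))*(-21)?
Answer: 588 - 21*sqrt(227) ≈ 271.60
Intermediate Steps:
(-28 + sqrt(32 + 195))*(-21) = (-28 + sqrt(227))*(-21) = 588 - 21*sqrt(227)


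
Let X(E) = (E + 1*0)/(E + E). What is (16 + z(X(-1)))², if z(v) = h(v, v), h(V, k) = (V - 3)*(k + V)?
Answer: 729/4 ≈ 182.25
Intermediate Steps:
X(E) = ½ (X(E) = (E + 0)/((2*E)) = E*(1/(2*E)) = ½)
h(V, k) = (-3 + V)*(V + k)
z(v) = -6*v + 2*v² (z(v) = v² - 3*v - 3*v + v*v = v² - 3*v - 3*v + v² = -6*v + 2*v²)
(16 + z(X(-1)))² = (16 + 2*(½)*(-3 + ½))² = (16 + 2*(½)*(-5/2))² = (16 - 5/2)² = (27/2)² = 729/4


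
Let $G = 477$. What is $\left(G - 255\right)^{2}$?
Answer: $49284$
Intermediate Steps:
$\left(G - 255\right)^{2} = \left(477 - 255\right)^{2} = 222^{2} = 49284$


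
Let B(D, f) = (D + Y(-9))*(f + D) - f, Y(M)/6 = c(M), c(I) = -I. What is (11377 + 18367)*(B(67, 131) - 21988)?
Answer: 54699216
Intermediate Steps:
Y(M) = -6*M (Y(M) = 6*(-M) = -6*M)
B(D, f) = -f + (54 + D)*(D + f) (B(D, f) = (D - 6*(-9))*(f + D) - f = (D + 54)*(D + f) - f = (54 + D)*(D + f) - f = -f + (54 + D)*(D + f))
(11377 + 18367)*(B(67, 131) - 21988) = (11377 + 18367)*((67² + 53*131 + 54*67 + 67*131) - 21988) = 29744*((4489 + 6943 + 3618 + 8777) - 21988) = 29744*(23827 - 21988) = 29744*1839 = 54699216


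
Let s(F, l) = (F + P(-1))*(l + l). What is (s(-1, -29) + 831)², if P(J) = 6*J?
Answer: 1530169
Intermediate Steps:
s(F, l) = 2*l*(-6 + F) (s(F, l) = (F + 6*(-1))*(l + l) = (F - 6)*(2*l) = (-6 + F)*(2*l) = 2*l*(-6 + F))
(s(-1, -29) + 831)² = (2*(-29)*(-6 - 1) + 831)² = (2*(-29)*(-7) + 831)² = (406 + 831)² = 1237² = 1530169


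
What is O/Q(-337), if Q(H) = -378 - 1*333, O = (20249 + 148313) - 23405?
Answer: -145157/711 ≈ -204.16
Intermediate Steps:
O = 145157 (O = 168562 - 23405 = 145157)
Q(H) = -711 (Q(H) = -378 - 333 = -711)
O/Q(-337) = 145157/(-711) = 145157*(-1/711) = -145157/711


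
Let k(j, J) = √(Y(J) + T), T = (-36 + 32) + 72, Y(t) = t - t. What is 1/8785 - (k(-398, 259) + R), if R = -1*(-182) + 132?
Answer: -2758489/8785 - 2*√17 ≈ -322.25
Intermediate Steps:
Y(t) = 0
T = 68 (T = -4 + 72 = 68)
k(j, J) = 2*√17 (k(j, J) = √(0 + 68) = √68 = 2*√17)
R = 314 (R = 182 + 132 = 314)
1/8785 - (k(-398, 259) + R) = 1/8785 - (2*√17 + 314) = 1/8785 - (314 + 2*√17) = 1/8785 + (-314 - 2*√17) = -2758489/8785 - 2*√17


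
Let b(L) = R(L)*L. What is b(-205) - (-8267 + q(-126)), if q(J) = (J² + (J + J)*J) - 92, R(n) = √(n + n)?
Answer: -39269 - 205*I*√410 ≈ -39269.0 - 4150.9*I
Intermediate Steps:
R(n) = √2*√n (R(n) = √(2*n) = √2*√n)
q(J) = -92 + 3*J² (q(J) = (J² + (2*J)*J) - 92 = (J² + 2*J²) - 92 = 3*J² - 92 = -92 + 3*J²)
b(L) = √2*L^(3/2) (b(L) = (√2*√L)*L = √2*L^(3/2))
b(-205) - (-8267 + q(-126)) = √2*(-205)^(3/2) - (-8267 + (-92 + 3*(-126)²)) = √2*(-205*I*√205) - (-8267 + (-92 + 3*15876)) = -205*I*√410 - (-8267 + (-92 + 47628)) = -205*I*√410 - (-8267 + 47536) = -205*I*√410 - 1*39269 = -205*I*√410 - 39269 = -39269 - 205*I*√410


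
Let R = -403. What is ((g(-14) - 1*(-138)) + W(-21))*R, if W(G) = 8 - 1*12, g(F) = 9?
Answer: -57629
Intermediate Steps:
W(G) = -4 (W(G) = 8 - 12 = -4)
((g(-14) - 1*(-138)) + W(-21))*R = ((9 - 1*(-138)) - 4)*(-403) = ((9 + 138) - 4)*(-403) = (147 - 4)*(-403) = 143*(-403) = -57629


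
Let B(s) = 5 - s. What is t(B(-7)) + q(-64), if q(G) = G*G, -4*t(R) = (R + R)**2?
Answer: 3952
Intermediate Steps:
t(R) = -R**2 (t(R) = -(R + R)**2/4 = -4*R**2/4 = -R**2)
q(G) = G**2
t(B(-7)) + q(-64) = -(5 - 1*(-7))**2 + (-64)**2 = -(5 + 7)**2 + 4096 = -1*12**2 + 4096 = -1*144 + 4096 = -144 + 4096 = 3952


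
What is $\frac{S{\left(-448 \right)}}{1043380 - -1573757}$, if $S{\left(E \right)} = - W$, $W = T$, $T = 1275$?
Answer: $- \frac{425}{872379} \approx -0.00048717$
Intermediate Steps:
$W = 1275$
$S{\left(E \right)} = -1275$ ($S{\left(E \right)} = \left(-1\right) 1275 = -1275$)
$\frac{S{\left(-448 \right)}}{1043380 - -1573757} = - \frac{1275}{1043380 - -1573757} = - \frac{1275}{1043380 + 1573757} = - \frac{1275}{2617137} = \left(-1275\right) \frac{1}{2617137} = - \frac{425}{872379}$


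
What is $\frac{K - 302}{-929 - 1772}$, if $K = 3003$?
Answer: $-1$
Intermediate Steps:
$\frac{K - 302}{-929 - 1772} = \frac{3003 - 302}{-929 - 1772} = \frac{2701}{-2701} = 2701 \left(- \frac{1}{2701}\right) = -1$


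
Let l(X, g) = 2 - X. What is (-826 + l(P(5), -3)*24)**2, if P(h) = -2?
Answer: 532900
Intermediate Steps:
(-826 + l(P(5), -3)*24)**2 = (-826 + (2 - 1*(-2))*24)**2 = (-826 + (2 + 2)*24)**2 = (-826 + 4*24)**2 = (-826 + 96)**2 = (-730)**2 = 532900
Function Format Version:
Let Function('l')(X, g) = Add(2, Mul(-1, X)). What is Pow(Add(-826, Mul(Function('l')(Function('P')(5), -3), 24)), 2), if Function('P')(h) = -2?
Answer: 532900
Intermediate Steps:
Pow(Add(-826, Mul(Function('l')(Function('P')(5), -3), 24)), 2) = Pow(Add(-826, Mul(Add(2, Mul(-1, -2)), 24)), 2) = Pow(Add(-826, Mul(Add(2, 2), 24)), 2) = Pow(Add(-826, Mul(4, 24)), 2) = Pow(Add(-826, 96), 2) = Pow(-730, 2) = 532900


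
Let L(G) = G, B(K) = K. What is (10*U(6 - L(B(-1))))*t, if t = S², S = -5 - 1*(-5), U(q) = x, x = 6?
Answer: 0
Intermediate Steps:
U(q) = 6
S = 0 (S = -5 + 5 = 0)
t = 0 (t = 0² = 0)
(10*U(6 - L(B(-1))))*t = (10*6)*0 = 60*0 = 0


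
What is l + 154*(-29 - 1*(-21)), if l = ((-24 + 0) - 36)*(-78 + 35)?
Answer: 1348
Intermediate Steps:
l = 2580 (l = (-24 - 36)*(-43) = -60*(-43) = 2580)
l + 154*(-29 - 1*(-21)) = 2580 + 154*(-29 - 1*(-21)) = 2580 + 154*(-29 + 21) = 2580 + 154*(-8) = 2580 - 1232 = 1348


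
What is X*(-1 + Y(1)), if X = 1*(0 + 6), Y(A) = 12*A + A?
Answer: 72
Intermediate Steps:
Y(A) = 13*A
X = 6 (X = 1*6 = 6)
X*(-1 + Y(1)) = 6*(-1 + 13*1) = 6*(-1 + 13) = 6*12 = 72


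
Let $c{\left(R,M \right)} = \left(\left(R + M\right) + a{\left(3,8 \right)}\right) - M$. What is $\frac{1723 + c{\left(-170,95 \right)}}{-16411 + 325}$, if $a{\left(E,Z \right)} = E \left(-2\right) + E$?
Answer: $- \frac{775}{8043} \approx -0.096357$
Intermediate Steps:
$a{\left(E,Z \right)} = - E$ ($a{\left(E,Z \right)} = - 2 E + E = - E$)
$c{\left(R,M \right)} = -3 + R$ ($c{\left(R,M \right)} = \left(\left(R + M\right) - 3\right) - M = \left(\left(M + R\right) - 3\right) - M = \left(-3 + M + R\right) - M = -3 + R$)
$\frac{1723 + c{\left(-170,95 \right)}}{-16411 + 325} = \frac{1723 - 173}{-16411 + 325} = \frac{1723 - 173}{-16086} = 1550 \left(- \frac{1}{16086}\right) = - \frac{775}{8043}$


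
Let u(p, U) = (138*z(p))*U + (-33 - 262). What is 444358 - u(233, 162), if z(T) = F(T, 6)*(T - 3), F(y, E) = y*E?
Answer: -7187903587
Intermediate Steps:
F(y, E) = E*y
z(T) = 6*T*(-3 + T) (z(T) = (6*T)*(T - 3) = (6*T)*(-3 + T) = 6*T*(-3 + T))
u(p, U) = -295 + 828*U*p*(-3 + p) (u(p, U) = (138*(6*p*(-3 + p)))*U + (-33 - 262) = (828*p*(-3 + p))*U - 295 = 828*U*p*(-3 + p) - 295 = -295 + 828*U*p*(-3 + p))
444358 - u(233, 162) = 444358 - (-295 + 828*162*233*(-3 + 233)) = 444358 - (-295 + 828*162*233*230) = 444358 - (-295 + 7188348240) = 444358 - 1*7188347945 = 444358 - 7188347945 = -7187903587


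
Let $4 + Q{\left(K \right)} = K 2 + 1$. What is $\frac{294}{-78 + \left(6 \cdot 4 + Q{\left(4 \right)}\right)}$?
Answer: $-6$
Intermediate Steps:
$Q{\left(K \right)} = -3 + 2 K$ ($Q{\left(K \right)} = -4 + \left(K 2 + 1\right) = -4 + \left(2 K + 1\right) = -4 + \left(1 + 2 K\right) = -3 + 2 K$)
$\frac{294}{-78 + \left(6 \cdot 4 + Q{\left(4 \right)}\right)} = \frac{294}{-78 + \left(6 \cdot 4 + \left(-3 + 2 \cdot 4\right)\right)} = \frac{294}{-78 + \left(24 + \left(-3 + 8\right)\right)} = \frac{294}{-78 + \left(24 + 5\right)} = \frac{294}{-78 + 29} = \frac{294}{-49} = 294 \left(- \frac{1}{49}\right) = -6$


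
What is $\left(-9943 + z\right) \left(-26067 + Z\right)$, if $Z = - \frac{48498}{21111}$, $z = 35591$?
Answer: $- \frac{4705116494960}{7037} \approx -6.6862 \cdot 10^{8}$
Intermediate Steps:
$Z = - \frac{16166}{7037}$ ($Z = \left(-48498\right) \frac{1}{21111} = - \frac{16166}{7037} \approx -2.2973$)
$\left(-9943 + z\right) \left(-26067 + Z\right) = \left(-9943 + 35591\right) \left(-26067 - \frac{16166}{7037}\right) = 25648 \left(- \frac{183449645}{7037}\right) = - \frac{4705116494960}{7037}$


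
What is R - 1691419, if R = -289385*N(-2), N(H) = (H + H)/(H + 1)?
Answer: -2848959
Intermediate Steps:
N(H) = 2*H/(1 + H) (N(H) = (2*H)/(1 + H) = 2*H/(1 + H))
R = -1157540 (R = -578770*(-2)/(1 - 2) = -578770*(-2)/(-1) = -578770*(-2)*(-1) = -289385*4 = -1157540)
R - 1691419 = -1157540 - 1691419 = -2848959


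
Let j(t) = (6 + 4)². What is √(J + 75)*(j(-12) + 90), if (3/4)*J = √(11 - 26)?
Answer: 190*√(675 + 12*I*√15)/3 ≈ 1646.4 + 56.614*I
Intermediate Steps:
J = 4*I*√15/3 (J = 4*√(11 - 26)/3 = 4*√(-15)/3 = 4*(I*√15)/3 = 4*I*√15/3 ≈ 5.164*I)
j(t) = 100 (j(t) = 10² = 100)
√(J + 75)*(j(-12) + 90) = √(4*I*√15/3 + 75)*(100 + 90) = √(75 + 4*I*√15/3)*190 = 190*√(75 + 4*I*√15/3)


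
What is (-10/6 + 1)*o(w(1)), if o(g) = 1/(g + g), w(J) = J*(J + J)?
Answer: -1/6 ≈ -0.16667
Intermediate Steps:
w(J) = 2*J**2 (w(J) = J*(2*J) = 2*J**2)
o(g) = 1/(2*g)
(-10/6 + 1)*o(w(1)) = (-10/6 + 1)*(1/(2*((2*1**2)))) = (-10*1/6 + 1)*(1/(2*((2*1)))) = (-5/3 + 1)*((1/2)/2) = -1/(3*2) = -2/3*1/4 = -1/6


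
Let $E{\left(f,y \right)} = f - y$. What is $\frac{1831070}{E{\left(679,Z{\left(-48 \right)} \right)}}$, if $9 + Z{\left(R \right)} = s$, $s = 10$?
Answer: $\frac{915535}{339} \approx 2700.7$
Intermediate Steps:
$Z{\left(R \right)} = 1$ ($Z{\left(R \right)} = -9 + 10 = 1$)
$\frac{1831070}{E{\left(679,Z{\left(-48 \right)} \right)}} = \frac{1831070}{679 - 1} = \frac{1831070}{678} = 1831070 \cdot \frac{1}{678} = \frac{915535}{339}$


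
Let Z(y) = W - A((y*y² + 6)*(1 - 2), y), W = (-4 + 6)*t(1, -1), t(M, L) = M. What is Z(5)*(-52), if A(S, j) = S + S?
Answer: -13728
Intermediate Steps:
A(S, j) = 2*S
W = 2 (W = (-4 + 6)*1 = 2*1 = 2)
Z(y) = 14 + 2*y³ (Z(y) = 2 - 2*(y*y² + 6)*(1 - 2) = 2 - 2*(y³ + 6)*(-1) = 2 - 2*(6 + y³)*(-1) = 2 - 2*(-6 - y³) = 2 - (-12 - 2*y³) = 2 + (12 + 2*y³) = 14 + 2*y³)
Z(5)*(-52) = (14 + 2*5³)*(-52) = (14 + 2*125)*(-52) = (14 + 250)*(-52) = 264*(-52) = -13728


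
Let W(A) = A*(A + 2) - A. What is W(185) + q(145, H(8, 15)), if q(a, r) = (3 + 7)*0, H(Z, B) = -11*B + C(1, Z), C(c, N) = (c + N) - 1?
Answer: 34410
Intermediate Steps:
C(c, N) = -1 + N + c (C(c, N) = (N + c) - 1 = -1 + N + c)
W(A) = -A + A*(2 + A) (W(A) = A*(2 + A) - A = -A + A*(2 + A))
H(Z, B) = Z - 11*B (H(Z, B) = -11*B + (-1 + Z + 1) = -11*B + Z = Z - 11*B)
q(a, r) = 0 (q(a, r) = 10*0 = 0)
W(185) + q(145, H(8, 15)) = 185*(1 + 185) + 0 = 185*186 + 0 = 34410 + 0 = 34410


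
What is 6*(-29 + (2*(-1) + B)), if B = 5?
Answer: -156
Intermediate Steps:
6*(-29 + (2*(-1) + B)) = 6*(-29 + (2*(-1) + 5)) = 6*(-29 + (-2 + 5)) = 6*(-29 + 3) = 6*(-26) = -156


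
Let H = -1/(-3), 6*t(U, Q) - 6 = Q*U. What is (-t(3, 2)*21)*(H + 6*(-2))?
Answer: 490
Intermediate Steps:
t(U, Q) = 1 + Q*U/6 (t(U, Q) = 1 + (Q*U)/6 = 1 + Q*U/6)
H = ⅓ (H = -1*(-⅓) = ⅓ ≈ 0.33333)
(-t(3, 2)*21)*(H + 6*(-2)) = (-(1 + (⅙)*2*3)*21)*(⅓ + 6*(-2)) = (-(1 + 1)*21)*(⅓ - 12) = (-1*2*21)*(-35/3) = -2*21*(-35/3) = -42*(-35/3) = 490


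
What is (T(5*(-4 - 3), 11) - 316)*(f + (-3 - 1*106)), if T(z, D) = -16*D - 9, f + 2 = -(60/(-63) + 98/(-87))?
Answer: 11077611/203 ≈ 54570.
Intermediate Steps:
f = 16/203 (f = -2 - (60/(-63) + 98/(-87)) = -2 - (60*(-1/63) + 98*(-1/87)) = -2 - (-20/21 - 98/87) = -2 - 1*(-422/203) = -2 + 422/203 = 16/203 ≈ 0.078818)
T(z, D) = -9 - 16*D
(T(5*(-4 - 3), 11) - 316)*(f + (-3 - 1*106)) = ((-9 - 16*11) - 316)*(16/203 + (-3 - 1*106)) = ((-9 - 176) - 316)*(16/203 + (-3 - 106)) = (-185 - 316)*(16/203 - 109) = -501*(-22111/203) = 11077611/203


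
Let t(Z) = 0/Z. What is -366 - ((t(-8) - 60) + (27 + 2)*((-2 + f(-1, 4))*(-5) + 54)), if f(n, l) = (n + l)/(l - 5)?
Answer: -2597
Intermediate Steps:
t(Z) = 0
f(n, l) = (l + n)/(-5 + l)
-366 - ((t(-8) - 60) + (27 + 2)*((-2 + f(-1, 4))*(-5) + 54)) = -366 - ((0 - 60) + (27 + 2)*((-2 + (4 - 1)/(-5 + 4))*(-5) + 54)) = -366 - (-60 + 29*((-2 + 3/(-1))*(-5) + 54)) = -366 - (-60 + 29*((-2 - 1*3)*(-5) + 54)) = -366 - (-60 + 29*((-2 - 3)*(-5) + 54)) = -366 - (-60 + 29*(-5*(-5) + 54)) = -366 - (-60 + 29*(25 + 54)) = -366 - (-60 + 29*79) = -366 - (-60 + 2291) = -366 - 1*2231 = -366 - 2231 = -2597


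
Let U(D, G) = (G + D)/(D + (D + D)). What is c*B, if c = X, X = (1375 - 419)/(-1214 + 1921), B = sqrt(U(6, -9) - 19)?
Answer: 478*I*sqrt(690)/2121 ≈ 5.9199*I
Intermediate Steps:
U(D, G) = (D + G)/(3*D) (U(D, G) = (D + G)/(D + 2*D) = (D + G)/((3*D)) = (D + G)*(1/(3*D)) = (D + G)/(3*D))
B = I*sqrt(690)/6 (B = sqrt((1/3)*(6 - 9)/6 - 19) = sqrt((1/3)*(1/6)*(-3) - 19) = sqrt(-1/6 - 19) = sqrt(-115/6) = I*sqrt(690)/6 ≈ 4.378*I)
X = 956/707 ≈ 1.3522
c = 956/707 ≈ 1.3522
c*B = 956*(I*sqrt(690)/6)/707 = 478*I*sqrt(690)/2121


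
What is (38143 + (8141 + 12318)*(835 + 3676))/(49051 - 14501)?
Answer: 46164346/17275 ≈ 2672.3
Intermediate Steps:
(38143 + (8141 + 12318)*(835 + 3676))/(49051 - 14501) = (38143 + 20459*4511)/34550 = (38143 + 92290549)*(1/34550) = 92328692*(1/34550) = 46164346/17275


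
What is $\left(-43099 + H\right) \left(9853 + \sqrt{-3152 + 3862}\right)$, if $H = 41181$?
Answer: $-18898054 - 1918 \sqrt{710} \approx -1.8949 \cdot 10^{7}$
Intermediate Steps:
$\left(-43099 + H\right) \left(9853 + \sqrt{-3152 + 3862}\right) = \left(-43099 + 41181\right) \left(9853 + \sqrt{-3152 + 3862}\right) = - 1918 \left(9853 + \sqrt{710}\right) = -18898054 - 1918 \sqrt{710}$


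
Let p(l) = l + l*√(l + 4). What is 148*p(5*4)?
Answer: 2960 + 5920*√6 ≈ 17461.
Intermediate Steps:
p(l) = l + l*√(4 + l)
148*p(5*4) = 148*((5*4)*(1 + √(4 + 5*4))) = 148*(20*(1 + √(4 + 20))) = 148*(20*(1 + √24)) = 148*(20*(1 + 2*√6)) = 148*(20 + 40*√6) = 2960 + 5920*√6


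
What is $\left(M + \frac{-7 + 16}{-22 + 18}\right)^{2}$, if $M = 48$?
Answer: $\frac{33489}{16} \approx 2093.1$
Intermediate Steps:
$\left(M + \frac{-7 + 16}{-22 + 18}\right)^{2} = \left(48 + \frac{-7 + 16}{-22 + 18}\right)^{2} = \left(48 + \frac{9}{-4}\right)^{2} = \left(48 + 9 \left(- \frac{1}{4}\right)\right)^{2} = \left(48 - \frac{9}{4}\right)^{2} = \left(\frac{183}{4}\right)^{2} = \frac{33489}{16}$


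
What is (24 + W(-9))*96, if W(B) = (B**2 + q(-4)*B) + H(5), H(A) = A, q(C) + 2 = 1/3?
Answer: 12000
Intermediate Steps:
q(C) = -5/3 (q(C) = -2 + 1/3 = -5/3)
W(B) = 5 + B**2 - 5*B/3 (W(B) = (B**2 - 5*B/3) + 5 = 5 + B**2 - 5*B/3)
(24 + W(-9))*96 = (24 + (5 + (-9)**2 - 5/3*(-9)))*96 = (24 + (5 + 81 + 15))*96 = (24 + 101)*96 = 125*96 = 12000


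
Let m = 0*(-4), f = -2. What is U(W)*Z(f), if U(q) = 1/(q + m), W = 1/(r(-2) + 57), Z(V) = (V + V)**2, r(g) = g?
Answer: 880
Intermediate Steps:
Z(V) = 4*V**2 (Z(V) = (2*V)**2 = 4*V**2)
W = 1/55 (W = 1/(-2 + 57) = 1/55 ≈ 0.018182)
m = 0
U(q) = 1/q (U(q) = 1/(q + 0) = 1/q)
U(W)*Z(f) = (4*(-2)**2)/(1/55) = 55*(4*4) = 55*16 = 880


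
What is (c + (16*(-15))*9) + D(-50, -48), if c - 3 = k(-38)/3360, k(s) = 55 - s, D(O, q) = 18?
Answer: -2395649/1120 ≈ -2139.0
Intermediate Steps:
c = 3391/1120 (c = 3 + (55 - 1*(-38))/3360 = 3 + (55 + 38)*(1/3360) = 3 + 93*(1/3360) = 3 + 31/1120 = 3391/1120 ≈ 3.0277)
(c + (16*(-15))*9) + D(-50, -48) = (3391/1120 + (16*(-15))*9) + 18 = (3391/1120 - 240*9) + 18 = (3391/1120 - 2160) + 18 = -2415809/1120 + 18 = -2395649/1120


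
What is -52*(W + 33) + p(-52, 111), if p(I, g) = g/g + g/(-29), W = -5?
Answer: -42306/29 ≈ -1458.8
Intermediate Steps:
p(I, g) = 1 - g/29 (p(I, g) = 1 + g*(-1/29) = 1 - g/29)
-52*(W + 33) + p(-52, 111) = -52*(-5 + 33) + (1 - 1/29*111) = -52*28 + (1 - 111/29) = -1456 - 82/29 = -42306/29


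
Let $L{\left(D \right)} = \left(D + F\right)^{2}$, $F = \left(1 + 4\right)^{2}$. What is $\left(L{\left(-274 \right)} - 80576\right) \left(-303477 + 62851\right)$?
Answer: $4469627950$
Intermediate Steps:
$F = 25$ ($F = 5^{2} = 25$)
$L{\left(D \right)} = \left(25 + D\right)^{2}$ ($L{\left(D \right)} = \left(D + 25\right)^{2} = \left(25 + D\right)^{2}$)
$\left(L{\left(-274 \right)} - 80576\right) \left(-303477 + 62851\right) = \left(\left(25 - 274\right)^{2} - 80576\right) \left(-303477 + 62851\right) = \left(\left(-249\right)^{2} - 80576\right) \left(-240626\right) = \left(62001 - 80576\right) \left(-240626\right) = \left(-18575\right) \left(-240626\right) = 4469627950$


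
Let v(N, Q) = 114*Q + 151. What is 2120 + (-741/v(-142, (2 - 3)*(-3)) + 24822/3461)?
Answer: 3626971405/1706273 ≈ 2125.7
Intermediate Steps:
v(N, Q) = 151 + 114*Q
2120 + (-741/v(-142, (2 - 3)*(-3)) + 24822/3461) = 2120 + (-741/(151 + 114*((2 - 3)*(-3))) + 24822/3461) = 2120 + (-741/(151 + 114*(-1*(-3))) + 24822*(1/3461)) = 2120 + (-741/(151 + 114*3) + 24822/3461) = 2120 + (-741/(151 + 342) + 24822/3461) = 2120 + (-741/493 + 24822/3461) = 2120 + 9672645/1706273 = 3626971405/1706273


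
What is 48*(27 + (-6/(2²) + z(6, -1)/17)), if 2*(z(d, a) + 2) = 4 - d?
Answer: 20664/17 ≈ 1215.5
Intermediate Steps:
z(d, a) = -d/2 (z(d, a) = -2 + (4 - d)/2 = -2 + (2 - d/2) = -d/2)
48*(27 + (-6/(2²) + z(6, -1)/17)) = 48*(27 + (-6/(2²) - ½*6/17)) = 48*(27 + (-6/4 - 3*1/17)) = 48*(27 + (-6*¼ - 3/17)) = 48*(27 + (-3/2 - 3/17)) = 48*(27 - 57/34) = 48*(861/34) = 20664/17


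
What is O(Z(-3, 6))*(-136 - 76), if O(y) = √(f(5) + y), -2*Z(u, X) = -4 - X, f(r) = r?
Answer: -212*√10 ≈ -670.40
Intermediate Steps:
Z(u, X) = 2 + X/2 (Z(u, X) = -(-4 - X)/2 = 2 + X/2)
O(y) = √(5 + y)
O(Z(-3, 6))*(-136 - 76) = √(5 + (2 + (½)*6))*(-136 - 76) = √(5 + (2 + 3))*(-212) = √(5 + 5)*(-212) = √10*(-212) = -212*√10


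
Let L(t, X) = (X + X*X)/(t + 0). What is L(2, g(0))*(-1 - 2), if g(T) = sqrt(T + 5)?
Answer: -15/2 - 3*sqrt(5)/2 ≈ -10.854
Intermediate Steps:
g(T) = sqrt(5 + T)
L(t, X) = (X + X**2)/t
L(2, g(0))*(-1 - 2) = (sqrt(5 + 0)*(1 + sqrt(5 + 0))/2)*(-1 - 2) = (sqrt(5)*(1/2)*(1 + sqrt(5)))*(-3) = (sqrt(5)*(1 + sqrt(5))/2)*(-3) = -3*sqrt(5)*(1 + sqrt(5))/2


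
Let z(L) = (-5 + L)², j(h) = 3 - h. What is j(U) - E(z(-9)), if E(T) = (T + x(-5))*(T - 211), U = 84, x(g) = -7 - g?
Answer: 2829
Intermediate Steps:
E(T) = (-211 + T)*(-2 + T) (E(T) = (T + (-7 - 1*(-5)))*(T - 211) = (T + (-7 + 5))*(-211 + T) = (T - 2)*(-211 + T) = (-2 + T)*(-211 + T) = (-211 + T)*(-2 + T))
j(U) - E(z(-9)) = (3 - 1*84) - (422 + ((-5 - 9)²)² - 213*(-5 - 9)²) = (3 - 84) - (422 + ((-14)²)² - 213*(-14)²) = -81 - (422 + 196² - 213*196) = -81 - (422 + 38416 - 41748) = -81 - 1*(-2910) = -81 + 2910 = 2829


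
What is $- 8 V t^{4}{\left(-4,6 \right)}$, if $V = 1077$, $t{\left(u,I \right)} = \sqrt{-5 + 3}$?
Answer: $-34464$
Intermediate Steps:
$t{\left(u,I \right)} = i \sqrt{2}$ ($t{\left(u,I \right)} = \sqrt{-2} = i \sqrt{2}$)
$- 8 V t^{4}{\left(-4,6 \right)} = \left(-8\right) 1077 \left(i \sqrt{2}\right)^{4} = \left(-8616\right) 4 = -34464$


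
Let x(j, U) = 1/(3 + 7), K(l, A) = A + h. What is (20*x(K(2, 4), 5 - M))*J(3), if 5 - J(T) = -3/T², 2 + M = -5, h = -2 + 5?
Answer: 32/3 ≈ 10.667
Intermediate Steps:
h = 3
K(l, A) = 3 + A (K(l, A) = A + 3 = 3 + A)
M = -7 (M = -2 - 5 = -7)
x(j, U) = ⅒ (x(j, U) = 1/10 = ⅒)
J(T) = 5 + 3/T² (J(T) = 5 - (-3)/(T*T) = 5 - (-3)/(T²) = 5 - (-3)/T² = 5 + 3/T²)
(20*x(K(2, 4), 5 - M))*J(3) = (20*(⅒))*(5 + 3/3²) = 2*(5 + 3*(⅑)) = 2*(5 + ⅓) = 2*(16/3) = 32/3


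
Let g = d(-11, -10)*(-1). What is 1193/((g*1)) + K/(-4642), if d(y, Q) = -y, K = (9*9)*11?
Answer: -504337/4642 ≈ -108.65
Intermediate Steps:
K = 891 (K = 81*11 = 891)
g = -11 (g = -1*(-11)*(-1) = 11*(-1) = -11)
1193/((g*1)) + K/(-4642) = 1193/((-11*1)) + 891/(-4642) = 1193/(-11) + 891*(-1/4642) = 1193*(-1/11) - 81/422 = -1193/11 - 81/422 = -504337/4642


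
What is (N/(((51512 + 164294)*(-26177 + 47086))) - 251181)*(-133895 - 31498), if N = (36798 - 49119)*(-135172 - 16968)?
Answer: 93728134596413833281/2256143827 ≈ 4.1544e+10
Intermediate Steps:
N = 1874516940 (N = -12321*(-152140) = 1874516940)
(N/(((51512 + 164294)*(-26177 + 47086))) - 251181)*(-133895 - 31498) = (1874516940/(((51512 + 164294)*(-26177 + 47086))) - 251181)*(-133895 - 31498) = (1874516940/((215806*20909)) - 251181)*(-165393) = (1874516940/4512287654 - 251181)*(-165393) = (1874516940*(1/4512287654) - 251181)*(-165393) = (937258470/2256143827 - 251181)*(-165393) = -566699525351217/2256143827*(-165393) = 93728134596413833281/2256143827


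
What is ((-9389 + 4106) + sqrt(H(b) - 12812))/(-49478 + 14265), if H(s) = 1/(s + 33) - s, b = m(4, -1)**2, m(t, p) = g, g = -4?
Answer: 5283/35213 - I*sqrt(628571)/246491 ≈ 0.15003 - 0.0032164*I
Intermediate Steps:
m(t, p) = -4
b = 16 (b = (-4)**2 = 16)
H(s) = 1/(33 + s) - s
((-9389 + 4106) + sqrt(H(b) - 12812))/(-49478 + 14265) = ((-9389 + 4106) + sqrt((1 - 1*16**2 - 33*16)/(33 + 16) - 12812))/(-49478 + 14265) = (-5283 + sqrt((1 - 1*256 - 528)/49 - 12812))/(-35213) = (-5283 + sqrt((1 - 256 - 528)/49 - 12812))*(-1/35213) = (-5283 + sqrt((1/49)*(-783) - 12812))*(-1/35213) = (-5283 + sqrt(-783/49 - 12812))*(-1/35213) = (-5283 + sqrt(-628571/49))*(-1/35213) = (-5283 + I*sqrt(628571)/7)*(-1/35213) = 5283/35213 - I*sqrt(628571)/246491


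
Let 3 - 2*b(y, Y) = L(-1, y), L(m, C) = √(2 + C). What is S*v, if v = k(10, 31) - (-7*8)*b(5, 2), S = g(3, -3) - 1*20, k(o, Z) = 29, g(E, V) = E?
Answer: -1921 + 476*√7 ≈ -661.62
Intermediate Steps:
b(y, Y) = 3/2 - √(2 + y)/2
S = -17 (S = 3 - 1*20 = 3 - 20 = -17)
v = 113 - 28*√7 (v = 29 - (-7*8)*(3/2 - √(2 + 5)/2) = 29 - (-56)*(3/2 - √7/2) = 29 - (-84 + 28*√7) = 29 + (84 - 28*√7) = 113 - 28*√7 ≈ 38.919)
S*v = -17*(113 - 28*√7) = -1921 + 476*√7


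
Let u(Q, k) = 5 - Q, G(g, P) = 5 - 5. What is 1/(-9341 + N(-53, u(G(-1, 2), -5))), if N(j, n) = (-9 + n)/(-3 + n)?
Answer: -1/9343 ≈ -0.00010703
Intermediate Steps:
G(g, P) = 0
N(j, n) = (-9 + n)/(-3 + n)
1/(-9341 + N(-53, u(G(-1, 2), -5))) = 1/(-9341 + (-9 + (5 - 1*0))/(-3 + (5 - 1*0))) = 1/(-9341 + (-9 + (5 + 0))/(-3 + (5 + 0))) = 1/(-9341 + (-9 + 5)/(-3 + 5)) = 1/(-9341 - 4/2) = 1/(-9341 + (1/2)*(-4)) = 1/(-9341 - 2) = 1/(-9343) = -1/9343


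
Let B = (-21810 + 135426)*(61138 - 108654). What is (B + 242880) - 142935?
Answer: -5398477911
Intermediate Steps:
B = -5398577856 (B = 113616*(-47516) = -5398577856)
(B + 242880) - 142935 = (-5398577856 + 242880) - 142935 = -5398334976 - 142935 = -5398477911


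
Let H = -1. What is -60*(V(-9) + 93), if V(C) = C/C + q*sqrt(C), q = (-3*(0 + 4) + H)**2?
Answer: -5640 - 30420*I ≈ -5640.0 - 30420.0*I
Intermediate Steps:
q = 169 (q = (-3*(0 + 4) - 1)**2 = (-3*4 - 1)**2 = (-12 - 1)**2 = (-13)**2 = 169)
V(C) = 1 + 169*sqrt(C) (V(C) = C/C + 169*sqrt(C) = 1 + 169*sqrt(C))
-60*(V(-9) + 93) = -60*((1 + 169*sqrt(-9)) + 93) = -60*((1 + 169*(3*I)) + 93) = -60*((1 + 507*I) + 93) = -60*(94 + 507*I) = -5640 - 30420*I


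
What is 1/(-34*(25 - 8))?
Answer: -1/578 ≈ -0.0017301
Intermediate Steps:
1/(-34*(25 - 8)) = 1/(-34*17) = 1/(-578) = -1/578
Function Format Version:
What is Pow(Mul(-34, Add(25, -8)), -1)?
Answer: Rational(-1, 578) ≈ -0.0017301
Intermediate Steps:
Pow(Mul(-34, Add(25, -8)), -1) = Pow(Mul(-34, 17), -1) = Pow(-578, -1) = Rational(-1, 578)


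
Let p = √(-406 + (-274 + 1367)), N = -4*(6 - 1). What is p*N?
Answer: -20*√687 ≈ -524.21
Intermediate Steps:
N = -20 (N = -4*5 = -20)
p = √687 (p = √(-406 + 1093) = √687 ≈ 26.211)
p*N = √687*(-20) = -20*√687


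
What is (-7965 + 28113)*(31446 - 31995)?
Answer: -11061252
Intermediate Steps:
(-7965 + 28113)*(31446 - 31995) = 20148*(-549) = -11061252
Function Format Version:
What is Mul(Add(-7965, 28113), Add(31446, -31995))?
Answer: -11061252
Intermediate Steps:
Mul(Add(-7965, 28113), Add(31446, -31995)) = Mul(20148, -549) = -11061252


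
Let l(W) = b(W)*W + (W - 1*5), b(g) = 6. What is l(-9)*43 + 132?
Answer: -2792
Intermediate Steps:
l(W) = -5 + 7*W (l(W) = 6*W + (W - 1*5) = 6*W + (W - 5) = 6*W + (-5 + W) = -5 + 7*W)
l(-9)*43 + 132 = (-5 + 7*(-9))*43 + 132 = (-5 - 63)*43 + 132 = -68*43 + 132 = -2924 + 132 = -2792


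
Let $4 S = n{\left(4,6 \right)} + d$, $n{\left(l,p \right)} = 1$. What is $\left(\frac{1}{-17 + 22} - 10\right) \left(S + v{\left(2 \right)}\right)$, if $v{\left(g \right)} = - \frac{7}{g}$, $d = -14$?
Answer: $\frac{1323}{20} \approx 66.15$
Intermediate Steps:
$S = - \frac{13}{4}$ ($S = \frac{1 - 14}{4} = \frac{1}{4} \left(-13\right) = - \frac{13}{4} \approx -3.25$)
$\left(\frac{1}{-17 + 22} - 10\right) \left(S + v{\left(2 \right)}\right) = \left(\frac{1}{-17 + 22} - 10\right) \left(- \frac{13}{4} - \frac{7}{2}\right) = \left(\frac{1}{5} - 10\right) \left(- \frac{13}{4} - \frac{7}{2}\right) = \left(- \frac{49}{5}\right) \left(- \frac{27}{4}\right) = \frac{1323}{20}$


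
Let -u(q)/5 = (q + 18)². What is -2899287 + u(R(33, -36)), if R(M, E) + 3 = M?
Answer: -2910807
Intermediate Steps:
R(M, E) = -3 + M
u(q) = -5*(18 + q)² (u(q) = -5*(q + 18)² = -5*(18 + q)²)
-2899287 + u(R(33, -36)) = -2899287 - 5*(18 + (-3 + 33))² = -2899287 - 5*(18 + 30)² = -2899287 - 5*48² = -2899287 - 5*2304 = -2899287 - 11520 = -2910807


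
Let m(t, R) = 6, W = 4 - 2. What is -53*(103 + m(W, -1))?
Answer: -5777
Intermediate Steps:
W = 2
-53*(103 + m(W, -1)) = -53*(103 + 6) = -53*109 = -5777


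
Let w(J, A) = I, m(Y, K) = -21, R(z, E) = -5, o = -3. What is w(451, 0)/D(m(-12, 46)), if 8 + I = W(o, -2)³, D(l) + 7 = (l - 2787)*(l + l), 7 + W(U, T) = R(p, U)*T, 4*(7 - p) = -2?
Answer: 19/117929 ≈ 0.00016111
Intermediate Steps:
p = 15/2 (p = 7 - ¼*(-2) = 7 + ½ = 15/2 ≈ 7.5000)
W(U, T) = -7 - 5*T
D(l) = -7 + 2*l*(-2787 + l) (D(l) = -7 + (l - 2787)*(l + l) = -7 + (-2787 + l)*(2*l) = -7 + 2*l*(-2787 + l))
I = 19 (I = -8 + (-7 - 5*(-2))³ = -8 + (-7 + 10)³ = -8 + 3³ = -8 + 27 = 19)
w(J, A) = 19
w(451, 0)/D(m(-12, 46)) = 19/(-7 - 5574*(-21) + 2*(-21)²) = 19/(-7 + 117054 + 2*441) = 19/(-7 + 117054 + 882) = 19/117929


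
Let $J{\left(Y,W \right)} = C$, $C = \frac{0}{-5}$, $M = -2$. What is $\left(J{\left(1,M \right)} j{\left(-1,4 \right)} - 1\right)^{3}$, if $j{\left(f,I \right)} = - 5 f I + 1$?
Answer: $-1$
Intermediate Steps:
$j{\left(f,I \right)} = 1 - 5 I f$ ($j{\left(f,I \right)} = - 5 I f + 1 = 1 - 5 I f$)
$C = 0$ ($C = 0 \left(- \frac{1}{5}\right) = 0$)
$J{\left(Y,W \right)} = 0$
$\left(J{\left(1,M \right)} j{\left(-1,4 \right)} - 1\right)^{3} = \left(0 \left(1 - 20 \left(-1\right)\right) - 1\right)^{3} = \left(0 \left(1 + 20\right) - 1\right)^{3} = \left(0 \cdot 21 - 1\right)^{3} = \left(0 - 1\right)^{3} = \left(-1\right)^{3} = -1$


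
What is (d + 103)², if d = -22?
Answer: 6561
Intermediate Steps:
(d + 103)² = (-22 + 103)² = 81² = 6561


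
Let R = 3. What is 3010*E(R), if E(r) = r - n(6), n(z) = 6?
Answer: -9030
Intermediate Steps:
E(r) = -6 + r (E(r) = r - 1*6 = r - 6 = -6 + r)
3010*E(R) = 3010*(-6 + 3) = 3010*(-3) = -9030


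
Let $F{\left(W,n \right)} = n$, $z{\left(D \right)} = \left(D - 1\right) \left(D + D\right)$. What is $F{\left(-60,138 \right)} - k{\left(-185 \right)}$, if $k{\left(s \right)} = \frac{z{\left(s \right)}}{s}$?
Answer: $510$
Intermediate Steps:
$z{\left(D \right)} = 2 D \left(-1 + D\right)$ ($z{\left(D \right)} = \left(-1 + D\right) 2 D = 2 D \left(-1 + D\right)$)
$k{\left(s \right)} = -2 + 2 s$ ($k{\left(s \right)} = \frac{2 s \left(-1 + s\right)}{s} = -2 + 2 s$)
$F{\left(-60,138 \right)} - k{\left(-185 \right)} = 138 - \left(-2 + 2 \left(-185\right)\right) = 138 - \left(-2 - 370\right) = 138 - -372 = 138 + 372 = 510$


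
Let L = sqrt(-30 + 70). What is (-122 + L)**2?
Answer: 14924 - 488*sqrt(10) ≈ 13381.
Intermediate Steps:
L = 2*sqrt(10) (L = sqrt(40) = 2*sqrt(10) ≈ 6.3246)
(-122 + L)**2 = (-122 + 2*sqrt(10))**2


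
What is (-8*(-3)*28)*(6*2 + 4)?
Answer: 10752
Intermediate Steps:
(-8*(-3)*28)*(6*2 + 4) = (24*28)*(12 + 4) = 672*16 = 10752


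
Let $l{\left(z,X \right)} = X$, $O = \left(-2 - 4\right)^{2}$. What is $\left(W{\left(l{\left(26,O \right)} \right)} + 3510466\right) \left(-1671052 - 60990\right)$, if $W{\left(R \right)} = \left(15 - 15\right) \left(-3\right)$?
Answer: $-6080274551572$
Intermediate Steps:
$O = 36$ ($O = \left(-6\right)^{2} = 36$)
$W{\left(R \right)} = 0$ ($W{\left(R \right)} = 0 \left(-3\right) = 0$)
$\left(W{\left(l{\left(26,O \right)} \right)} + 3510466\right) \left(-1671052 - 60990\right) = \left(0 + 3510466\right) \left(-1671052 - 60990\right) = 3510466 \left(-1732042\right) = -6080274551572$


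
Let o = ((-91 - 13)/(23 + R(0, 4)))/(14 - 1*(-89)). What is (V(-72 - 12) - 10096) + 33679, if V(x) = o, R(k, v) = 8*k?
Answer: 55868023/2369 ≈ 23583.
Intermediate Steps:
o = -104/2369 (o = ((-91 - 13)/(23 + 8*0))/(14 - 1*(-89)) = (-104/(23 + 0))/(14 + 89) = -104/23/103 = -104*1/23*(1/103) = -104/23*1/103 = -104/2369 ≈ -0.043900)
V(x) = -104/2369
(V(-72 - 12) - 10096) + 33679 = (-104/2369 - 10096) + 33679 = -23917528/2369 + 33679 = 55868023/2369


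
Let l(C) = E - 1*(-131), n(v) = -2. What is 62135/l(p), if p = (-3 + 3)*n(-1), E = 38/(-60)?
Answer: 1864050/3911 ≈ 476.62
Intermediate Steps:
E = -19/30 (E = 38*(-1/60) = -19/30 ≈ -0.63333)
p = 0 (p = (-3 + 3)*(-2) = 0*(-2) = 0)
l(C) = 3911/30 (l(C) = -19/30 - 1*(-131) = -19/30 + 131 = 3911/30)
62135/l(p) = 62135/(3911/30) = 62135*(30/3911) = 1864050/3911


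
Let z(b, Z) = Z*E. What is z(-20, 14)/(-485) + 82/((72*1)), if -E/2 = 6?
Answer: 25933/17460 ≈ 1.4853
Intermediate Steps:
E = -12 (E = -2*6 = -12)
z(b, Z) = -12*Z (z(b, Z) = Z*(-12) = -12*Z)
z(-20, 14)/(-485) + 82/((72*1)) = -12*14/(-485) + 82/((72*1)) = -168*(-1/485) + 82/72 = 168/485 + 82*(1/72) = 168/485 + 41/36 = 25933/17460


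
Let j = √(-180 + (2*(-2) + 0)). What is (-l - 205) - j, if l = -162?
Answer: -43 - 2*I*√46 ≈ -43.0 - 13.565*I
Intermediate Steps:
j = 2*I*√46 (j = √(-180 + (-4 + 0)) = √(-180 - 4) = √(-184) = 2*I*√46 ≈ 13.565*I)
(-l - 205) - j = (-1*(-162) - 205) - 2*I*√46 = (162 - 205) - 2*I*√46 = -43 - 2*I*√46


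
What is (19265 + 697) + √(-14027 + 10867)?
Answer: 19962 + 2*I*√790 ≈ 19962.0 + 56.214*I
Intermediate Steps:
(19265 + 697) + √(-14027 + 10867) = 19962 + √(-3160) = 19962 + 2*I*√790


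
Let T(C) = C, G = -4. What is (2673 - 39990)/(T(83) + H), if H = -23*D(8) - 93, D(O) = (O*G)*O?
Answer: -37317/5878 ≈ -6.3486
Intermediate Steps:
D(O) = -4*O² (D(O) = (O*(-4))*O = (-4*O)*O = -4*O²)
H = 5795 (H = -(-92)*8² - 93 = -(-92)*64 - 93 = -23*(-256) - 93 = 5888 - 93 = 5795)
(2673 - 39990)/(T(83) + H) = (2673 - 39990)/(83 + 5795) = -37317/5878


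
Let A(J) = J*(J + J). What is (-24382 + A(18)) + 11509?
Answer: -12225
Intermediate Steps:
A(J) = 2*J² (A(J) = J*(2*J) = 2*J²)
(-24382 + A(18)) + 11509 = (-24382 + 2*18²) + 11509 = (-24382 + 2*324) + 11509 = (-24382 + 648) + 11509 = -23734 + 11509 = -12225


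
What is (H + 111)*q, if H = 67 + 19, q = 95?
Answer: 18715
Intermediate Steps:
H = 86
(H + 111)*q = (86 + 111)*95 = 197*95 = 18715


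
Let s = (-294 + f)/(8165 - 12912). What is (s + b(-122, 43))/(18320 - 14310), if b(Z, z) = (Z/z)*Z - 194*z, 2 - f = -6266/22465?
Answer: -18332681078854/9194084421325 ≈ -1.9940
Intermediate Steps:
f = 51196/22465 (f = 2 - (-6266)/22465 = 2 - 1*(-6266/22465) = 2 + 6266/22465 = 51196/22465 ≈ 2.2789)
s = 6553514/106641355 (s = (-294 + 51196/22465)/(8165 - 12912) = -6553514/22465/(-4747) = -6553514/22465*(-1/4747) = 6553514/106641355 ≈ 0.061454)
b(Z, z) = -194*z + Z**2/z (b(Z, z) = Z**2/z - 194*z = -194*z + Z**2/z)
(s + b(-122, 43))/(18320 - 14310) = (6553514/106641355 + (-194*43 + (-122)**2/43))/(18320 - 14310) = (6553514/106641355 + (-8342 + 14884*(1/43)))/4010 = (6553514/106641355 + (-8342 + 14884/43))*(1/4010) = (6553514/106641355 - 343822/43)*(1/4010) = -36665362157708/4585578265*1/4010 = -18332681078854/9194084421325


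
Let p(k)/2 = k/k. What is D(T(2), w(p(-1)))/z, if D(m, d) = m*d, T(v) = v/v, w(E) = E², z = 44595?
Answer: 4/44595 ≈ 8.9696e-5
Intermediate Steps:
p(k) = 2 (p(k) = 2*(k/k) = 2*1 = 2)
T(v) = 1
D(m, d) = d*m
D(T(2), w(p(-1)))/z = (2²*1)/44595 = (4*1)*(1/44595) = 4*(1/44595) = 4/44595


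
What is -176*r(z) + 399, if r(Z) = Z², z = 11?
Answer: -20897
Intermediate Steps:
-176*r(z) + 399 = -176*11² + 399 = -176*121 + 399 = -21296 + 399 = -20897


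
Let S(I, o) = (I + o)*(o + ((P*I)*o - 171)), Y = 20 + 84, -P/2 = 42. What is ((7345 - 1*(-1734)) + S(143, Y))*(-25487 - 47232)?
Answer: 22439027342994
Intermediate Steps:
P = -84 (P = -2*42 = -84)
Y = 104
S(I, o) = (I + o)*(-171 + o - 84*I*o) (S(I, o) = (I + o)*(o + ((-84*I)*o - 171)) = (I + o)*(o + (-84*I*o - 171)) = (I + o)*(o + (-171 - 84*I*o)) = (I + o)*(-171 + o - 84*I*o))
((7345 - 1*(-1734)) + S(143, Y))*(-25487 - 47232) = ((7345 - 1*(-1734)) + (104² - 171*143 - 171*104 + 143*104 - 84*143*104² - 84*104*143²))*(-25487 - 47232) = ((7345 + 1734) + (10816 - 24453 - 17784 + 14872 - 84*143*10816 - 84*104*20449))*(-72719) = (9079 + (10816 - 24453 - 17784 + 14872 - 129921792 - 178642464))*(-72719) = (9079 - 308580805)*(-72719) = -308571726*(-72719) = 22439027342994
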